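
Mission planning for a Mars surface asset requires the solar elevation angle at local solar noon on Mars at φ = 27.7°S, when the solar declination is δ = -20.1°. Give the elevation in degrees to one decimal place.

At local noon the hour angle is zero, so the zenith angle equals |φ − δ| = |-27.7° − (-20.100°)| = 7.600°.
Elevation = 90° − 7.600° = 82.4°.

82.4°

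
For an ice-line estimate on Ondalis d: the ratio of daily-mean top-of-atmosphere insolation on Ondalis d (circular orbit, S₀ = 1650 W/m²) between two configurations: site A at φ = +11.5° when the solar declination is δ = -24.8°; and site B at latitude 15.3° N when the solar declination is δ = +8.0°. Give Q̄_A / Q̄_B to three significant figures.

Q̄_A / Q̄_B ≈ 0.752

— Configuration A (φ=+11.5°):
cos H₀ = −tan(+11.5°) tan(-24.800°) = 0.0940, H₀ = 1.4766 rad.
Bracket: H₀ sin φ sin δ + cos φ cos δ sin H₀ = 1.4766×0.19937×-0.41945 + 0.97992×0.90778×0.99557 = -0.123482 + 0.885611 = 0.762129.
Q̄ = (S₀/π) × [bracket] = (1650/π) × 0.762129 = 400.28 W/m².
— Configuration B (φ=+15.3°):
cos H₀ = −tan(+15.3°) tan(+8.000°) = -0.0384, H₀ = 1.6093 rad.
Bracket: H₀ sin φ sin δ + cos φ cos δ sin H₀ = 1.6093×0.26387×0.13917 + 0.96456×0.99027×0.99926 = 0.059098 + 0.954468 = 1.013566.
Q̄ = (S₀/π) × [bracket] = (1650/π) × 1.013566 = 532.34 W/m².
Ratio Q̄_A / Q̄_B = 400.28 / 532.34 = 0.7519.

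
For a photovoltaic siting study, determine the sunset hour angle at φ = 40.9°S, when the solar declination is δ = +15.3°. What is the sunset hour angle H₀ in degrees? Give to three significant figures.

cos H₀ = −tan φ · tan δ = −tan(-40.9°) × tan(+15.300°) = 0.2370, so H₀ = 1.3315 rad = 76.29°.

H₀ = 76.3°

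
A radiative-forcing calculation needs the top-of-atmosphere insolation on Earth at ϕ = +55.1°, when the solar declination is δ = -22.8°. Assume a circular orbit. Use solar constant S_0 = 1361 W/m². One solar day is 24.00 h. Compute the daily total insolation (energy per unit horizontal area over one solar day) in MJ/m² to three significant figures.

cos h₀ = −tan(+55.1°) tan(-22.800°) = 0.6026, h₀ = 0.9241 rad.
Bracket: h₀ sin ϕ sin δ + cos ϕ cos δ sin h₀ = 0.9241×0.82015×-0.38752 + 0.57215×0.92186×0.79806 = -0.293702 + 0.420931 = 0.127229.
Q̄ = (S_0/π) × [bracket] = (1361/π) × 0.127229 = 55.118 W/m².
Daily total = Q̄ × 24.00 h × 3600 s/h = 55.118 × 24.00 × 3600 / 10⁶ = 4.762 MJ/m².

4.76 MJ/m²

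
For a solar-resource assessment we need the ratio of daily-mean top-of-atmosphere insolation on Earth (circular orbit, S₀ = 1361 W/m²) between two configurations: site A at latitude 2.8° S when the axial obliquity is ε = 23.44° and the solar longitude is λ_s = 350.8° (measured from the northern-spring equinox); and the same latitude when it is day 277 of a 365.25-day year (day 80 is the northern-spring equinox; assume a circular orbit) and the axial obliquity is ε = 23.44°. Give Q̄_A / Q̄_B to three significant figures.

Q̄_A / Q̄_B ≈ 1.00

— Configuration A (φ=-2.8°):
Solar declination: sin δ = sin ε · sin λ_s = sin 23.44° × sin 350.8° = -0.06360, so δ = -3.646°.
cos H₀ = −tan(-2.8°) tan(-3.646°) = -0.0031, H₀ = 1.5739 rad.
Bracket: H₀ sin φ sin δ + cos φ cos δ sin H₀ = 1.5739×-0.04885×-0.06360 + 0.99881×0.99798×1.00000 = 0.004890 + 0.996792 = 1.001682.
Q̄ = (S₀/π) × [bracket] = (1361/π) × 1.001682 = 433.95 W/m².
— Configuration B (φ=-2.8°):
Solar longitude: λ_s = 360° × (277 − 80)/365.25 = 194.168°.
sin δ = sin 23.44° × sin 194.168° = -0.09737, so δ = -5.588°.
cos H₀ = −tan(-2.8°) tan(-5.588°) = -0.0048, H₀ = 1.5756 rad.
Bracket: H₀ sin φ sin δ + cos φ cos δ sin H₀ = 1.5756×-0.04885×-0.09737 + 0.99881×0.99525×0.99999 = 0.007494 + 0.994056 = 1.001550.
Q̄ = (S₀/π) × [bracket] = (1361/π) × 1.001550 = 433.89 W/m².
Ratio Q̄_A / Q̄_B = 433.95 / 433.89 = 1.000.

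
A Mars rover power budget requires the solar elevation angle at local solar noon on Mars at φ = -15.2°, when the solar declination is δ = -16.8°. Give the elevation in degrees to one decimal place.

88.4°

At local noon the hour angle is zero, so the zenith angle equals |φ − δ| = |-15.2° − (-16.800°)| = 1.600°.
Elevation = 90° − 1.600° = 88.4°.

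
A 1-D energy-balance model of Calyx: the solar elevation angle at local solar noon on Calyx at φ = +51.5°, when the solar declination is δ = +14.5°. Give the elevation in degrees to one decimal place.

At local noon the hour angle is zero, so the zenith angle equals |φ − δ| = |+51.5° − (+14.500°)| = 37.000°.
Elevation = 90° − 37.000° = 53.0°.

53.0°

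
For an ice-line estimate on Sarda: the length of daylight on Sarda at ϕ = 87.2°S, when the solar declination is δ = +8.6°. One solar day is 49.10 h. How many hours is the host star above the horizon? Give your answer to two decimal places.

0.00 h

cos h₀ = −tan ϕ · tan δ = 3.0922 ≥ 1, so the host star never rises (polar night) and h₀ = 0.
Daylight = 2h₀/(2π) × 49.10 h = (0.0000/π) × 49.10 = 0.00 h.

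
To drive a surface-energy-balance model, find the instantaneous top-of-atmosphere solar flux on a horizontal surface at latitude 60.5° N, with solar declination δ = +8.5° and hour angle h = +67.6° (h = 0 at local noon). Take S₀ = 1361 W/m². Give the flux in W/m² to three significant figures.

cos θ_z = sin φ sin δ + cos φ cos δ cos h = 0.128647 + 0.185587 = 0.314234.
Flux = S₀ · cos θ_z = 1361 × 0.314234 = 427.7 W/m².

428 W/m²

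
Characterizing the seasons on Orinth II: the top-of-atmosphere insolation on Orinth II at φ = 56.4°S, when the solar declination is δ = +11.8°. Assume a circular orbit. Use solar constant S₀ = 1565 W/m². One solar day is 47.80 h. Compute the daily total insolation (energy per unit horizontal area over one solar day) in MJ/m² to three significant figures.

25.8 MJ/m²

cos H₀ = −tan(-56.4°) tan(+11.800°) = 0.3144, H₀ = 1.2509 rad.
Bracket: H₀ sin φ sin δ + cos φ cos δ sin H₀ = 1.2509×-0.83292×0.20450 + 0.55339×0.97887×0.94928 = -0.213068 + 0.514222 = 0.301154.
Q̄ = (S₀/π) × [bracket] = (1565/π) × 0.301154 = 150.02 W/m².
Daily total = Q̄ × 47.80 h × 3600 s/h = 150.02 × 47.80 × 3600 / 10⁶ = 25.82 MJ/m².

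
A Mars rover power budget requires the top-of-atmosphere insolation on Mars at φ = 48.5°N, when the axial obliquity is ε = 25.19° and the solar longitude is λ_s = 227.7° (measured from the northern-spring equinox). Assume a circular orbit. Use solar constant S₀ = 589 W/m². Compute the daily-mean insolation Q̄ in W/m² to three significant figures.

Q̄ ≈ 56.9 W/m²

Solar declination: sin δ = sin ε · sin λ_s = sin 25.19° × sin 227.7° = -0.31480, so δ = -18.349°.
cos H₀ = −tan(+48.5°) tan(-18.349°) = 0.3749, H₀ = 1.1865 rad.
Bracket: H₀ sin φ sin δ + cos φ cos δ sin H₀ = 1.1865×0.74896×-0.31480 + 0.66262×0.94916×0.92707 = -0.279744 + 0.583064 = 0.303320.
Q̄ = (S₀/π) × [bracket] = (589/π) × 0.303320 = 56.87 W/m².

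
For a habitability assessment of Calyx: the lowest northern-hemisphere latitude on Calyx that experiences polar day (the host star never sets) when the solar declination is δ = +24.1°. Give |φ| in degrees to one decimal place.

|φ| = 65.9°

Polar day requires cos H₀ = −tan φ tan δ ≤ −1, i.e. tan φ tan δ ≥ 1.
The boundary is |tan φ| · |tan δ| = 1, so |φ| = 90° − |δ| = 90° − 24.1° = 65.9° in the northern hemisphere.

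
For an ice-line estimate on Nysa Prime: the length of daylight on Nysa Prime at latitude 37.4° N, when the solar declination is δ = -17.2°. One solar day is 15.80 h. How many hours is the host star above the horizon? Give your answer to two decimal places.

cos H₀ = −tan φ · tan δ = −tan(+37.4°) × tan(-17.200°) = 0.2367, so H₀ = 1.3319 rad = 76.31°.
Daylight = 2H₀/(2π) × 15.80 h = (1.3319/π) × 15.80 = 6.70 h.

6.70 h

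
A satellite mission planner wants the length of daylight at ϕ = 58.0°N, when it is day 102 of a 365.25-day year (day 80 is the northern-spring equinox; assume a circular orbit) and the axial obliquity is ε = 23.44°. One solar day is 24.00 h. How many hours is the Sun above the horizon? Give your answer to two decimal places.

Solar longitude: L_s = 360° × (102 − 80)/365.25 = 21.684°.
sin δ = sin 23.44° × sin 21.684° = 0.14698, so δ = +8.452°.
cos h₀ = −tan ϕ · tan δ = −tan(+58.0°) × tan(+8.452°) = -0.2378, so h₀ = 1.8109 rad = 103.76°.
Daylight = 2h₀/(2π) × 24.00 h = (1.8109/π) × 24.00 = 13.83 h.

13.83 h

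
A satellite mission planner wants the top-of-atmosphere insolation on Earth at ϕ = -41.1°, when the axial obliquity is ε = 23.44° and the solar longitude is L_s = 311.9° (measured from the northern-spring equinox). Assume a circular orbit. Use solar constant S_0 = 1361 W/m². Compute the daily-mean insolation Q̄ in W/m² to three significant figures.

Solar declination: sin δ = sin ε · sin L_s = sin 23.44° × sin 311.9° = -0.29608, so δ = -17.222°.
cos h₀ = −tan(-41.1°) tan(-17.222°) = -0.2704, h₀ = 1.8446 rad.
Bracket: h₀ sin ϕ sin δ + cos ϕ cos δ sin h₀ = 1.8446×-0.65738×-0.29608 + 0.75356×0.95516×0.96275 = 0.359028 + 0.692959 = 1.051987.
Q̄ = (S_0/π) × [bracket] = (1361/π) × 1.051987 = 455.7 W/m².

Q̄ ≈ 456 W/m²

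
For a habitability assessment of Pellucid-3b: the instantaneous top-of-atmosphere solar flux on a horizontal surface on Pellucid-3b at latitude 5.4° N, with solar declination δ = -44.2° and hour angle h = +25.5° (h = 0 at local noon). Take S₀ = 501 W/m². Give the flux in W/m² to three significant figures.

cos θ_z = sin φ sin δ + cos φ cos δ cos h = -0.065609 + 0.644201 = 0.578592.
Flux = S₀ · cos θ_z = 501 × 0.578592 = 289.9 W/m².

290 W/m²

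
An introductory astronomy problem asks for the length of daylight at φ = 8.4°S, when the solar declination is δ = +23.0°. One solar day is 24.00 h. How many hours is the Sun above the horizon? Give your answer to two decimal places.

11.52 h

cos H₀ = −tan φ · tan δ = −tan(-8.4°) × tan(+23.000°) = 0.0627, so H₀ = 1.5081 rad = 86.41°.
Daylight = 2H₀/(2π) × 24.00 h = (1.5081/π) × 24.00 = 11.52 h.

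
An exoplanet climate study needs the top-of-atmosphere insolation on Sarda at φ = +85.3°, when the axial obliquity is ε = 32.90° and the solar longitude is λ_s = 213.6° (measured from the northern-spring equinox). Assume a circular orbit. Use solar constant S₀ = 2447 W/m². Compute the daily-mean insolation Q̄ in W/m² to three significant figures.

Solar declination: sin δ = sin ε · sin λ_s = sin 32.90° × sin 213.6° = -0.30059, so δ = -17.493°.
cos H₀ = −tan(+85.3°) tan(-17.493°) = 3.8334 ≥ 1 ⇒ polar night, H₀ = 0 and Q̄ = 0.

Q̄ ≈ 0.00 W/m²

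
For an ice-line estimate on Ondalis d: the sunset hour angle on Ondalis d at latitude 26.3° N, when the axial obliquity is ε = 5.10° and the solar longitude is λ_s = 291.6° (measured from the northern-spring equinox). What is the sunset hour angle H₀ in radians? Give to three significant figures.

H₀ = 1.53 rad

Solar declination: sin δ = sin ε · sin λ_s = sin 5.10° × sin 291.6° = -0.08265, so δ = -4.741°.
cos H₀ = −tan φ · tan δ = −tan(+26.3°) × tan(-4.741°) = 0.0410, so H₀ = 1.5298 rad = 87.65°.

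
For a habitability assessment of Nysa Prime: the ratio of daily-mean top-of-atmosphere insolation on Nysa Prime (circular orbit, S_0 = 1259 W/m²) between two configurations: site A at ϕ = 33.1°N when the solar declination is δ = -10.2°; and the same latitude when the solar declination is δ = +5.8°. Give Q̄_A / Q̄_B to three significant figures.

— Configuration A (ϕ=+33.1°):
cos h₀ = −tan(+33.1°) tan(-10.200°) = 0.1173, h₀ = 1.4532 rad.
Bracket: h₀ sin ϕ sin δ + cos ϕ cos δ sin h₀ = 1.4532×0.54610×-0.17708 + 0.83772×0.98420×0.99310 = -0.140529 + 0.818795 = 0.678266.
Q̄ = (S_0/π) × [bracket] = (1259/π) × 0.678266 = 271.82 W/m².
— Configuration B (ϕ=+33.1°):
cos h₀ = −tan(+33.1°) tan(+5.800°) = -0.0662, h₀ = 1.6371 rad.
Bracket: h₀ sin ϕ sin δ + cos ϕ cos δ sin h₀ = 1.6371×0.54610×0.10106 + 0.83772×0.99488×0.99781 = 0.090350 + 0.831606 = 0.921956.
Q̄ = (S_0/π) × [bracket] = (1259/π) × 0.921956 = 369.48 W/m².
Ratio Q̄_A / Q̄_B = 271.82 / 369.48 = 0.7357.

Q̄_A / Q̄_B ≈ 0.736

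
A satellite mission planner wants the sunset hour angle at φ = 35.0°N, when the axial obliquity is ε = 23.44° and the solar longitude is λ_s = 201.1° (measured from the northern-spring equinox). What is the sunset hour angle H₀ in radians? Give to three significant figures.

Solar declination: sin δ = sin ε · sin λ_s = sin 23.44° × sin 201.1° = -0.14320, so δ = -8.233°.
cos H₀ = −tan φ · tan δ = −tan(+35.0°) × tan(-8.233°) = 0.1013, so H₀ = 1.4693 rad = 84.19°.

H₀ = 1.47 rad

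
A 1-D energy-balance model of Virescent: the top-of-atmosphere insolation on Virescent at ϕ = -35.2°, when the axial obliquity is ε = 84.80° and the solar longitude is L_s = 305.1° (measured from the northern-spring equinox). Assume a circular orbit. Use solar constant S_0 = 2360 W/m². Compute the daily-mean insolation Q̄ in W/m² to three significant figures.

Q̄ ≈ 1.11e+03 W/m²

Solar declination: sin δ = sin ε · sin L_s = sin 84.80° × sin 305.1° = -0.81478, so δ = -54.566°.
cos h₀ = −tan(-35.2°) tan(-54.566°) = -0.9914, h₀ = 3.0102 rad.
Bracket: h₀ sin ϕ sin δ + cos ϕ cos δ sin h₀ = 3.0102×-0.57643×-0.81478 + 0.81714×0.57977×0.13106 = 1.413781 + 0.062090 = 1.475871.
Q̄ = (S_0/π) × [bracket] = (2360/π) × 1.475871 = 1109 W/m².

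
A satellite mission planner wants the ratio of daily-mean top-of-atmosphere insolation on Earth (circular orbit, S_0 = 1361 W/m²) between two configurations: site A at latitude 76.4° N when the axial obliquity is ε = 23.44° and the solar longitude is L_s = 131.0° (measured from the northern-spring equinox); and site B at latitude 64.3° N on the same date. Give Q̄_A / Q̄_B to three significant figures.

— Configuration A (ϕ=+76.4°):
Solar declination: sin δ = sin ε · sin L_s = sin 23.44° × sin 131.0° = 0.30021, so δ = +17.471°.
cos h₀ = −tan(+76.4°) tan(+17.471°) = -1.3009 ≤ −1 ⇒ polar day, h₀ = π.
Bracket: h₀ sin ϕ sin δ + cos ϕ cos δ sin h₀ = 3.1416×0.97196×0.30021 + 0.23514×0.95387×0.00000 = 0.916694 + 0.000000 = 0.916694.
Q̄ = (S_0/π) × [bracket] = (1361/π) × 0.916694 = 397.13 W/m².
— Configuration B (ϕ=+64.3°):
cos h₀ = −tan(+64.3°) tan(+17.471°) = -0.6540, h₀ = 2.2836 rad.
Bracket: h₀ sin ϕ sin δ + cos ϕ cos δ sin h₀ = 2.2836×0.90108×0.30021 + 0.43366×0.95387×0.75652 = 0.617744 + 0.312938 = 0.930682.
Q̄ = (S_0/π) × [bracket] = (1361/π) × 0.930682 = 403.19 W/m².
Ratio Q̄_A / Q̄_B = 397.13 / 403.19 = 0.9850.

Q̄_A / Q̄_B ≈ 0.985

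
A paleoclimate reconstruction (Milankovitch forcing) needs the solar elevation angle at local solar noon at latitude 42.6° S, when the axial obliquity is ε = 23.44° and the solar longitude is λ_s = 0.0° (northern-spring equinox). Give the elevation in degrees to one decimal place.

47.4°

Solar declination: sin δ = sin ε · sin λ_s = sin 23.44° × sin 0.0° = 0.00000, so δ = +0.000°.
At local noon the hour angle is zero, so the zenith angle equals |φ − δ| = |-42.6° − (+0.000°)| = 42.600°.
Elevation = 90° − 42.600° = 47.4°.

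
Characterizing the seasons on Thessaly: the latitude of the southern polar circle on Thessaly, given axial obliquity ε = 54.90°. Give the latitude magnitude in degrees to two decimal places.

The polar circle is the lowest latitude that experiences at least one full rotation of continuous darkness at the northern-summer solstice; it lies at |ϕ| = 90° − ε = 90° − 54.90° = 35.10°.

35.10°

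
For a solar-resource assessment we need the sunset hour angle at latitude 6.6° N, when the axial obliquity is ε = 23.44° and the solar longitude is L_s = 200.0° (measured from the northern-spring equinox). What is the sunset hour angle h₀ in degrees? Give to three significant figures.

h₀ = 89.1°

Solar declination: sin δ = sin ε · sin L_s = sin 23.44° × sin 200.0° = -0.13605, so δ = -7.819°.
cos h₀ = −tan ϕ · tan δ = −tan(+6.6°) × tan(-7.819°) = 0.0159, so h₀ = 1.5549 rad = 89.09°.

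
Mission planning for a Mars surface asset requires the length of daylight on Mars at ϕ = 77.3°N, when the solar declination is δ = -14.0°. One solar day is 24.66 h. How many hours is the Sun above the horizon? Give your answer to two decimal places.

cos h₀ = −tan ϕ · tan δ = 1.1064 ≥ 1, so the Sun never rises (polar night) and h₀ = 0.
Daylight = 2h₀/(2π) × 24.66 h = (0.0000/π) × 24.66 = 0.00 h.

0.00 h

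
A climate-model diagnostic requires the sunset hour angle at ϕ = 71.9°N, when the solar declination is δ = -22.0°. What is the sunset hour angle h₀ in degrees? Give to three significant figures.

cos h₀ = −tan ϕ · tan δ = 1.2361 ≥ 1, so the Sun never rises (polar night) and h₀ = 0.

h₀ = 0.00°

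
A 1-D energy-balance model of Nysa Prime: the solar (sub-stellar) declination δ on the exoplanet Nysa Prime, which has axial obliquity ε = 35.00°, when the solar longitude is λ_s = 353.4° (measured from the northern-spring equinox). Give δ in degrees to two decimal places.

sin δ = sin ε · sin λ_s = sin 35.00° × sin 353.4° = -0.065925.
δ = arcsin(-0.065925) = -3.78°.

δ = -3.78°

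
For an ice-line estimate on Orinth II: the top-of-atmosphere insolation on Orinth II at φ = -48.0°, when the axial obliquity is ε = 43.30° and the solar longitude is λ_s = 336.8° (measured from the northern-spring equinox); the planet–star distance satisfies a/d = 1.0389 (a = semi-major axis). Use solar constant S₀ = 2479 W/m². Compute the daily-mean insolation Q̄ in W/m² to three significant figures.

Q̄ ≈ 844 W/m²

Solar declination: sin δ = sin ε · sin λ_s = sin 43.30° × sin 336.8° = -0.27017, so δ = -15.675°.
cos H₀ = −tan(-48.0°) tan(-15.675°) = -0.3116, H₀ = 1.8877 rad.
Bracket: H₀ sin φ sin δ + cos φ cos δ sin H₀ = 1.8877×-0.74314×-0.27017 + 0.66913×0.96281×0.95020 = 0.379001 + 0.612162 = 0.991163.
Inverse-square distance factor (a/d)² = 1.0389² = 1.079313.
Q̄ = (S₀/π) × 1.079313 × [bracket] = (2479/π) × 1.079313 × 0.991163 = 844.1 W/m².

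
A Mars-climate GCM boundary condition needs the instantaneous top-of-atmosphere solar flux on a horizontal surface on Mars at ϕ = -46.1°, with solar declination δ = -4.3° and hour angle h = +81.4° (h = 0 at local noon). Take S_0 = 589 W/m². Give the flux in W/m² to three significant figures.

cos θ_z = sin ϕ sin δ + cos ϕ cos δ cos h = 0.054026 + 0.103396 = 0.157422.
Flux = S_0 · cos θ_z = 589 × 0.157422 = 92.72 W/m².

92.7 W/m²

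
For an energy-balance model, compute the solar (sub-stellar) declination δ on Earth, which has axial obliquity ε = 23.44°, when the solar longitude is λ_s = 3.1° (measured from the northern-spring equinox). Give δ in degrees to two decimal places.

δ = +1.23°

sin δ = sin ε · sin λ_s = sin 23.44° × sin 3.1° = 0.021512.
δ = arcsin(0.021512) = +1.23°.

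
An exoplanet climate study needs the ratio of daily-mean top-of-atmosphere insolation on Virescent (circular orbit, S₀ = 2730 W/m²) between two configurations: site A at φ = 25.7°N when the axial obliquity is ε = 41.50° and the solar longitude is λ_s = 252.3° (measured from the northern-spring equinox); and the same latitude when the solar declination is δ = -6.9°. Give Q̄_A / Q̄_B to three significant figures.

— Configuration A (φ=+25.7°):
Solar declination: sin δ = sin ε · sin λ_s = sin 41.50° × sin 252.3° = -0.63125, so δ = -39.143°.
cos H₀ = −tan(+25.7°) tan(-39.143°) = 0.3917, H₀ = 1.1683 rad.
Bracket: H₀ sin φ sin δ + cos φ cos δ sin H₀ = 1.1683×0.43366×-0.63125 + 0.90108×0.77558×0.92009 = -0.319820 + 0.643014 = 0.323194.
Q̄ = (S₀/π) × [bracket] = (2730/π) × 0.323194 = 280.85 W/m².
— Configuration B (φ=+25.7°):
cos H₀ = −tan(+25.7°) tan(-6.900°) = 0.0582, H₀ = 1.5125 rad.
Bracket: H₀ sin φ sin δ + cos φ cos δ sin H₀ = 1.5125×0.43366×-0.12014 + 0.90108×0.99276×0.99830 = -0.078801 + 0.893035 = 0.814234.
Q̄ = (S₀/π) × [bracket] = (2730/π) × 0.814234 = 707.56 W/m².
Ratio Q̄_A / Q̄_B = 280.85 / 707.56 = 0.3969.

Q̄_A / Q̄_B ≈ 0.397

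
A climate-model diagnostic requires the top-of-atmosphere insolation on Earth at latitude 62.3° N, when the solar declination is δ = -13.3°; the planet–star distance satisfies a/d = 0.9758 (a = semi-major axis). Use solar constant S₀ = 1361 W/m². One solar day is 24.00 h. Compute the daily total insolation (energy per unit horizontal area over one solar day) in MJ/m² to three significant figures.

cos H₀ = −tan(+62.3°) tan(-13.300°) = 0.4503, H₀ = 1.1037 rad.
Bracket: H₀ sin φ sin δ + cos φ cos δ sin H₀ = 1.1037×0.88539×-0.23005 + 0.46484×0.97318×0.89290 = -0.224806 + 0.403924 = 0.179118.
Inverse-square distance factor (a/d)² = 0.9758² = 0.952186.
Q̄ = (S₀/π) × 0.952186 × [bracket] = (1361/π) × 0.952186 × 0.179118 = 73.887 W/m².
Daily total = Q̄ × 24.00 h × 3600 s/h = 73.887 × 24.00 × 3600 / 10⁶ = 6.384 MJ/m².

6.38 MJ/m²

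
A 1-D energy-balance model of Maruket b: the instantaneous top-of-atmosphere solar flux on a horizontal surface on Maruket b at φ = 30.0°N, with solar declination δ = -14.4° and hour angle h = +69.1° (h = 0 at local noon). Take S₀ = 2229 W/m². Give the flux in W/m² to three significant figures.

390 W/m²

cos θ_z = sin φ sin δ + cos φ cos δ cos h = -0.124345 + 0.299238 = 0.174893.
Flux = S₀ · cos θ_z = 2229 × 0.174893 = 389.8 W/m².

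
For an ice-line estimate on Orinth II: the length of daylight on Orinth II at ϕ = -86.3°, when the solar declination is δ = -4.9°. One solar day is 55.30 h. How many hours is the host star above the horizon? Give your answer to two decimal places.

55.30 h

Sunrise equation: cos h₀ = −tan ϕ · tan δ = -1.3257 ≤ −1, so the host star never sets (polar day) and h₀ = π.
Daylight = 2h₀/(2π) × 55.30 h = (3.1416/π) × 55.30 = 55.30 h.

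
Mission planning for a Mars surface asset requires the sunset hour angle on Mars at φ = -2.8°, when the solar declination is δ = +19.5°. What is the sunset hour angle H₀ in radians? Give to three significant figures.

H₀ = 1.55 rad

cos H₀ = −tan φ · tan δ = −tan(-2.8°) × tan(+19.500°) = 0.0173, so H₀ = 1.5535 rad = 89.01°.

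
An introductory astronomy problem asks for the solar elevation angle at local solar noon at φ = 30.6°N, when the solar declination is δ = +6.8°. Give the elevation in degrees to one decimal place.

At local noon the hour angle is zero, so the zenith angle equals |φ − δ| = |+30.6° − (+6.800°)| = 23.800°.
Elevation = 90° − 23.800° = 66.2°.

66.2°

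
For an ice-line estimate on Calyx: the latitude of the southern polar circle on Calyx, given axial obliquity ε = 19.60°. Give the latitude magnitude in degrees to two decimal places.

The polar circle is the lowest latitude that experiences at least one full rotation of continuous darkness at the northern-summer solstice; it lies at |ϕ| = 90° − ε = 90° − 19.60° = 70.40°.

70.40°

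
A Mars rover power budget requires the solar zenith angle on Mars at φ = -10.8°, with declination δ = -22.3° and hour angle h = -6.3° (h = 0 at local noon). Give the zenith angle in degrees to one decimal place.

θ_z = 13.0°

cos θ_z = sin φ sin δ + cos φ cos δ cos h = 0.071103 + 0.903333 = 0.974436.
θ_z = arccos(0.974436) = 13.0°.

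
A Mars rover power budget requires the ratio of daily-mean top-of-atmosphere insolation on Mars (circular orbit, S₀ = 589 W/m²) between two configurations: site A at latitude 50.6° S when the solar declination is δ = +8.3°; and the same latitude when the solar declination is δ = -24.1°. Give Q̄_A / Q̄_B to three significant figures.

Q̄_A / Q̄_B ≈ 0.398

— Configuration A (φ=-50.6°):
cos H₀ = −tan(-50.6°) tan(+8.300°) = 0.1776, H₀ = 1.3922 rad.
Bracket: H₀ sin φ sin δ + cos φ cos δ sin H₀ = 1.3922×-0.77273×0.14436 + 0.63473×0.98953×0.98410 = -0.155302 + 0.618098 = 0.462796.
Q̄ = (S₀/π) × [bracket] = (589/π) × 0.462796 = 86.767 W/m².
— Configuration B (φ=-50.6°):
cos H₀ = −tan(-50.6°) tan(-24.100°) = -0.5446, H₀ = 2.1467 rad.
Bracket: H₀ sin φ sin δ + cos φ cos δ sin H₀ = 2.1467×-0.77273×-0.40833 + 0.63473×0.91283×0.83871 = 0.677346 + 0.485949 = 1.163295.
Q̄ = (S₀/π) × [bracket] = (589/π) × 1.163295 = 218.10 W/m².
Ratio Q̄_A / Q̄_B = 86.767 / 218.10 = 0.3978.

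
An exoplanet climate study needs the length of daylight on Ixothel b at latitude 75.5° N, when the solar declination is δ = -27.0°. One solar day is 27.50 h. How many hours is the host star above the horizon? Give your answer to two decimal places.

cos H₀ = −tan φ · tan δ = 1.9702 ≥ 1, so the host star never rises (polar night) and H₀ = 0.
Daylight = 2H₀/(2π) × 27.50 h = (0.0000/π) × 27.50 = 0.00 h.

0.00 h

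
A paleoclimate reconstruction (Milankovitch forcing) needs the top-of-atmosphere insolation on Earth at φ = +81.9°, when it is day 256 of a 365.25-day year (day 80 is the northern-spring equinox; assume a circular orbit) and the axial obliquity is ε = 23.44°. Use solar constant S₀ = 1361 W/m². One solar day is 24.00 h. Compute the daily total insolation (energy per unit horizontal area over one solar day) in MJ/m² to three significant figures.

8.17 MJ/m²

Solar longitude: λ_s = 360° × (256 − 80)/365.25 = 173.470°.
sin δ = sin 23.44° × sin 173.470° = 0.04524, so δ = +2.593°.
cos H₀ = −tan(+81.9°) tan(+2.593°) = -0.3182, H₀ = 1.8946 rad.
Bracket: H₀ sin φ sin δ + cos φ cos δ sin H₀ = 1.8946×0.99002×0.04524 + 0.14090×0.99898×0.94803 = 0.084856 + 0.133441 = 0.218297.
Q̄ = (S₀/π) × [bracket] = (1361/π) × 0.218297 = 94.571 W/m².
Daily total = Q̄ × 24.00 h × 3600 s/h = 94.571 × 24.00 × 3600 / 10⁶ = 8.171 MJ/m².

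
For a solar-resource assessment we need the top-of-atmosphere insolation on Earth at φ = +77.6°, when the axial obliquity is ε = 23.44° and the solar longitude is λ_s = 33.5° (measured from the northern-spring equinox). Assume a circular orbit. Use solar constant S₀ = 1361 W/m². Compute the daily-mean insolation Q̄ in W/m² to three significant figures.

Solar declination: sin δ = sin ε · sin λ_s = sin 23.44° × sin 33.5° = 0.21955, so δ = +12.683°.
cos H₀ = −tan(+77.6°) tan(+12.683°) = -1.0236 ≤ −1 ⇒ polar day, H₀ = π.
Bracket: H₀ sin φ sin δ + cos φ cos δ sin H₀ = 3.1416×0.97667×0.21955 + 0.21474×0.97560×0.00000 = 0.673647 + 0.000000 = 0.673647.
Q̄ = (S₀/π) × [bracket] = (1361/π) × 0.673647 = 291.8 W/m².

Q̄ ≈ 292 W/m²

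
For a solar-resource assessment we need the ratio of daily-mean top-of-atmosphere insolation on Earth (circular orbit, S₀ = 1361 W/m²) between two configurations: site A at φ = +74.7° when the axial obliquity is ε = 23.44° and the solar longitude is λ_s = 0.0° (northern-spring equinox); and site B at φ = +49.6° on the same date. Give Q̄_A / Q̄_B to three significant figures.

— Configuration A (φ=+74.7°):
Solar declination: sin δ = sin ε · sin λ_s = sin 23.44° × sin 0.0° = 0.00000, so δ = +0.000°.
cos H₀ = −tan(+74.7°) tan(+0.000°) = -0.0000, H₀ = 1.5708 rad.
Bracket: H₀ sin φ sin δ + cos φ cos δ sin H₀ = 1.5708×0.96456×0.00000 + 0.26387×1.00000×1.00000 = 0.000000 + 0.263870 = 0.263870.
Q̄ = (S₀/π) × [bracket] = (1361/π) × 0.263870 = 114.31 W/m².
— Configuration B (φ=+49.6°):
cos H₀ = −tan(+49.6°) tan(+0.000°) = -0.0000, H₀ = 1.5708 rad.
Bracket: H₀ sin φ sin δ + cos φ cos δ sin H₀ = 1.5708×0.76154×0.00000 + 0.64812×1.00000×1.00000 = 0.000000 + 0.648120 = 0.648120.
Q̄ = (S₀/π) × [bracket] = (1361/π) × 0.648120 = 280.78 W/m².
Ratio Q̄_A / Q̄_B = 114.31 / 280.78 = 0.4071.

Q̄_A / Q̄_B ≈ 0.407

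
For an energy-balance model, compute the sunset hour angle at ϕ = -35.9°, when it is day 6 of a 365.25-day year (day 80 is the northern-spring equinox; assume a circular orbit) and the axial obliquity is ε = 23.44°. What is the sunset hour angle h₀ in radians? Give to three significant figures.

h₀ = 1.87 rad

Solar longitude: L_s = 360° × (6 − 80)/365.25 = -72.936°, i.e. -72.936° + 360° = 287.064°.
sin δ = sin 23.44° × sin 287.064° = -0.38028, so δ = -22.351°.
cos h₀ = −tan ϕ · tan δ = −tan(-35.9°) × tan(-22.351°) = -0.2976, so h₀ = 1.8730 rad = 107.32°.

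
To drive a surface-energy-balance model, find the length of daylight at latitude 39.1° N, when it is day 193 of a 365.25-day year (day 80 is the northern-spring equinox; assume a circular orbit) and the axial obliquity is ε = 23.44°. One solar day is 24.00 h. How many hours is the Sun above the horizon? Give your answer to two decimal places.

Solar longitude: L_s = 360° × (193 − 80)/365.25 = 111.376°.
sin δ = sin 23.44° × sin 111.376° = 0.37042, so δ = +21.742°.
cos h₀ = −tan ϕ · tan δ = −tan(+39.1°) × tan(+21.742°) = -0.3241, so h₀ = 1.9008 rad = 108.91°.
Daylight = 2h₀/(2π) × 24.00 h = (1.9008/π) × 24.00 = 14.52 h.

14.52 h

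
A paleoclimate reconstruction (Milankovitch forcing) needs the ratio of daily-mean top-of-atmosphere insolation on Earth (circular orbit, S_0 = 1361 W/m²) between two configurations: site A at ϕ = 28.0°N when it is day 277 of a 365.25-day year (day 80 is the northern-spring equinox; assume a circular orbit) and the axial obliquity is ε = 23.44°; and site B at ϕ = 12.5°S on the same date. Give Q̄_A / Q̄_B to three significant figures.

— Configuration A (ϕ=+28.0°):
Solar longitude: L_s = 360° × (277 − 80)/365.25 = 194.168°.
sin δ = sin 23.44° × sin 194.168° = -0.09737, so δ = -5.588°.
cos h₀ = −tan(+28.0°) tan(-5.588°) = 0.0520, h₀ = 1.5188 rad.
Bracket: h₀ sin ϕ sin δ + cos ϕ cos δ sin h₀ = 1.5188×0.46947×-0.09737 + 0.88295×0.99525×0.99865 = -0.069428 + 0.877570 = 0.808142.
Q̄ = (S_0/π) × [bracket] = (1361/π) × 0.808142 = 350.10 W/m².
— Configuration B (ϕ=-12.5°):
cos h₀ = −tan(-12.5°) tan(-5.588°) = -0.0217, h₀ = 1.5925 rad.
Bracket: h₀ sin ϕ sin δ + cos ϕ cos δ sin h₀ = 1.5925×-0.21644×-0.09737 + 0.97630×0.99525×0.99976 = 0.033562 + 0.971429 = 1.004991.
Q̄ = (S_0/π) × [bracket] = (1361/π) × 1.004991 = 435.38 W/m².
Ratio Q̄_A / Q̄_B = 350.10 / 435.38 = 0.8041.

Q̄_A / Q̄_B ≈ 0.804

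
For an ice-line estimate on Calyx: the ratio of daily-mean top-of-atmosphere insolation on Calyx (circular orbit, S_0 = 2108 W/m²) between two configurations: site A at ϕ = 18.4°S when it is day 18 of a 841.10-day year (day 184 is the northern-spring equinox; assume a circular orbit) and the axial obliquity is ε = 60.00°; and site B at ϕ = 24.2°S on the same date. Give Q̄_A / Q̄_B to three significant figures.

— Configuration A (ϕ=-18.4°):
Solar longitude: L_s = 360° × (18 − 184)/841.10 = -71.050°, i.e. -71.050° + 360° = 288.950°.
sin δ = sin 60.00° × sin 288.950° = -0.81909, so δ = -54.994°.
cos h₀ = −tan(-18.4°) tan(-54.994°) = -0.4750, h₀ = 2.0657 rad.
Bracket: h₀ sin ϕ sin δ + cos ϕ cos δ sin h₀ = 2.0657×-0.31565×-0.81909 + 0.94888×0.57367×0.88000 = 0.534078 + 0.479023 = 1.013101.
Q̄ = (S_0/π) × [bracket] = (2108/π) × 1.013101 = 679.79 W/m².
— Configuration B (ϕ=-24.2°):
cos h₀ = −tan(-24.2°) tan(-54.994°) = -0.6417, h₀ = 2.2675 rad.
Bracket: h₀ sin ϕ sin δ + cos ϕ cos δ sin h₀ = 2.2675×-0.40992×-0.81909 + 0.91212×0.57367×0.76697 = 0.761339 + 0.401322 = 1.162661.
Q̄ = (S_0/π) × [bracket] = (2108/π) × 1.162661 = 780.14 W/m².
Ratio Q̄_A / Q̄_B = 679.79 / 780.14 = 0.8714.

Q̄_A / Q̄_B ≈ 0.871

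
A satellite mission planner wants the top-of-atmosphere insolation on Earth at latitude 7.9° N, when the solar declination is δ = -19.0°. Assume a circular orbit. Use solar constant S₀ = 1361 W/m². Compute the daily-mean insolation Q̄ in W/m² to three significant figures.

Q̄ ≈ 376 W/m²

cos H₀ = −tan(+7.9°) tan(-19.000°) = 0.0478, H₀ = 1.5230 rad.
Bracket: H₀ sin φ sin δ + cos φ cos δ sin H₀ = 1.5230×0.13744×-0.32557 + 0.99051×0.94552×0.99886 = -0.068149 + 0.935479 = 0.867330.
Q̄ = (S₀/π) × [bracket] = (1361/π) × 0.867330 = 375.7 W/m².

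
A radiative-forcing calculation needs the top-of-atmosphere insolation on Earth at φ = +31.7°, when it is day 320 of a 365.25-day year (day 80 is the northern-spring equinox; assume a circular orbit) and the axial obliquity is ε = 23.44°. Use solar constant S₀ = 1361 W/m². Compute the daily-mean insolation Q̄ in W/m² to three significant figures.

Solar longitude: λ_s = 360° × (320 − 80)/365.25 = 236.550°.
sin δ = sin 23.44° × sin 236.550° = -0.33190, so δ = -19.384°.
cos H₀ = −tan(+31.7°) tan(-19.384°) = 0.2173, H₀ = 1.3517 rad.
Bracket: H₀ sin φ sin δ + cos φ cos δ sin H₀ = 1.3517×0.52547×-0.33190 + 0.85081×0.94331×0.97610 = -0.235741 + 0.783396 = 0.547655.
Q̄ = (S₀/π) × [bracket] = (1361/π) × 0.547655 = 237.3 W/m².

Q̄ ≈ 237 W/m²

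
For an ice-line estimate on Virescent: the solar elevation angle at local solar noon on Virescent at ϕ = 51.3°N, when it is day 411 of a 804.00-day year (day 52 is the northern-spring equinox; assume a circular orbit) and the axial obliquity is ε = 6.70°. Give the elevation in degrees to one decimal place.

Solar longitude: L_s = 360° × (411 − 52)/804.00 = 160.746°.
sin δ = sin 6.70° × sin 160.746° = 0.03847, so δ = +2.205°.
At local noon the hour angle is zero, so the zenith angle equals |ϕ − δ| = |+51.3° − (+2.205°)| = 49.095°.
Elevation = 90° − 49.095° = 40.9°.

40.9°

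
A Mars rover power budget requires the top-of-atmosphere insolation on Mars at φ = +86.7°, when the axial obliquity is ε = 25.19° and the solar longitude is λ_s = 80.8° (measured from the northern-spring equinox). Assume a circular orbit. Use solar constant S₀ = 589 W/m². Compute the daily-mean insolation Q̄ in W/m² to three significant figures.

Q̄ ≈ 247 W/m²

Solar declination: sin δ = sin ε · sin λ_s = sin 25.19° × sin 80.8° = 0.42015, so δ = +24.844°.
cos H₀ = −tan(+86.7°) tan(+24.844°) = -8.0298 ≤ −1 ⇒ polar day, H₀ = π.
Bracket: H₀ sin φ sin δ + cos φ cos δ sin H₀ = 3.1416×0.99834×0.42015 + 0.05756×0.90746×0.00000 = 1.317752 + 0.000000 = 1.317752.
Q̄ = (S₀/π) × [bracket] = (589/π) × 1.317752 = 247.1 W/m².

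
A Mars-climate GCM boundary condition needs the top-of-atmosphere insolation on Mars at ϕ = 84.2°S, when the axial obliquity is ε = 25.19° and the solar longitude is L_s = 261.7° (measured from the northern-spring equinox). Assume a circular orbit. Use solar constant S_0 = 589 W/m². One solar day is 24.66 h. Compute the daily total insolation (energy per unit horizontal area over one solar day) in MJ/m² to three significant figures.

21.9 MJ/m²

Solar declination: sin δ = sin ε · sin L_s = sin 25.19° × sin 261.7° = -0.42116, so δ = -24.908°.
cos h₀ = −tan(-84.2°) tan(-24.908°) = -4.5715 ≤ −1 ⇒ polar day, h₀ = π.
Bracket: h₀ sin ϕ sin δ + cos ϕ cos δ sin h₀ = 3.1416×-0.99488×-0.42116 + 0.10106×0.90698×0.00000 = 1.316342 + 0.000000 = 1.316342.
Q̄ = (S_0/π) × [bracket] = (589/π) × 1.316342 = 246.79 W/m².
Daily total = Q̄ × 24.66 h × 3600 s/h = 246.79 × 24.66 × 3600 / 10⁶ = 21.91 MJ/m².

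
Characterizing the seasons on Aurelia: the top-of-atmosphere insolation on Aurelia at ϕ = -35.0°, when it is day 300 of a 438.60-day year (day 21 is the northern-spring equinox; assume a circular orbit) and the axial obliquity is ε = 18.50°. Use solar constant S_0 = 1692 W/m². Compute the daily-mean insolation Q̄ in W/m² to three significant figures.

Solar longitude: L_s = 360° × (300 − 21)/438.60 = 229.001°.
sin δ = sin 18.50° × sin 229.001° = -0.23948, so δ = -13.856°.
cos h₀ = −tan(-35.0°) tan(-13.856°) = -0.1727, h₀ = 1.7444 rad.
Bracket: h₀ sin ϕ sin δ + cos ϕ cos δ sin h₀ = 1.7444×-0.57358×-0.23948 + 0.81915×0.97090×0.98497 = 0.239612 + 0.783359 = 1.022971.
Q̄ = (S_0/π) × [bracket] = (1692/π) × 1.022971 = 551.0 W/m².

Q̄ ≈ 551 W/m²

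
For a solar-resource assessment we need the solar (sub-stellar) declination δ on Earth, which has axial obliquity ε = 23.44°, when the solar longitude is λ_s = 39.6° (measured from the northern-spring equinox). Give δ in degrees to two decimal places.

δ = +14.69°

sin δ = sin ε · sin λ_s = sin 23.44° × sin 39.6° = 0.253560.
δ = arcsin(0.253560) = +14.69°.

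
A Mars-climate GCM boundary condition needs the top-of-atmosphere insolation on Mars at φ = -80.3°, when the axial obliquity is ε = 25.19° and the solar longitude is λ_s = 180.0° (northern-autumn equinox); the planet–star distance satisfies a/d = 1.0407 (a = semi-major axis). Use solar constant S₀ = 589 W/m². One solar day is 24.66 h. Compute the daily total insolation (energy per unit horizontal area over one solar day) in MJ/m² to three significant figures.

3.04 MJ/m²

Solar declination: sin δ = sin ε · sin λ_s = sin 25.19° × sin 180.0° = 0.00000, so δ = +0.000°.
cos H₀ = −tan(-80.3°) tan(+0.000°) = 0.0000, H₀ = 1.5708 rad.
Bracket: H₀ sin φ sin δ + cos φ cos δ sin H₀ = 1.5708×-0.98570×0.00000 + 0.16849×1.00000×1.00000 = -0.000000 + 0.168490 = 0.168490.
Inverse-square distance factor (a/d)² = 1.0407² = 1.083056.
Q̄ = (S₀/π) × 1.083056 × [bracket] = (589/π) × 1.083056 × 0.168490 = 34.213 W/m².
Daily total = Q̄ × 24.66 h × 3600 s/h = 34.213 × 24.66 × 3600 / 10⁶ = 3.037 MJ/m².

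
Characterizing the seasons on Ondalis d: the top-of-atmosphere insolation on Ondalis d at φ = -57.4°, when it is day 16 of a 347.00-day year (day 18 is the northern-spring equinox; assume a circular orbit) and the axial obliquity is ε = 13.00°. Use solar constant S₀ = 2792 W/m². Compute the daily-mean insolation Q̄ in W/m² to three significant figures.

Q̄ ≈ 488 W/m²

Solar longitude: λ_s = 360° × (16 − 18)/347.00 = -2.075°, i.e. -2.075° + 360° = 357.925°.
sin δ = sin 13.00° × sin 357.925° = -0.00814, so δ = -0.467°.
cos H₀ = −tan(-57.4°) tan(-0.467°) = -0.0127, H₀ = 1.5835 rad.
Bracket: H₀ sin φ sin δ + cos φ cos δ sin H₀ = 1.5835×-0.84245×-0.00814 + 0.53877×0.99997×0.99992 = 0.010859 + 0.538711 = 0.549570.
Q̄ = (S₀/π) × [bracket] = (2792/π) × 0.549570 = 488.4 W/m².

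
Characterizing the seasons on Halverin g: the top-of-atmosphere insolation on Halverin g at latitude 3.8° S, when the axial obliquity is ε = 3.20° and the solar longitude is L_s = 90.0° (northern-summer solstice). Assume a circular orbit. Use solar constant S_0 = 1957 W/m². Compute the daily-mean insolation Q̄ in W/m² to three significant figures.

Solar declination: sin δ = sin ε · sin L_s = sin 3.20° × sin 90.0° = 0.05582, so δ = +3.200°.
cos h₀ = −tan(-3.8°) tan(+3.200°) = 0.0037, h₀ = 1.5671 rad.
Bracket: h₀ sin ϕ sin δ + cos ϕ cos δ sin h₀ = 1.5671×-0.06627×0.05582 + 0.99780×0.99844×0.99999 = -0.005797 + 0.996233 = 0.990436.
Q̄ = (S_0/π) × [bracket] = (1957/π) × 0.990436 = 617.0 W/m².

Q̄ ≈ 617 W/m²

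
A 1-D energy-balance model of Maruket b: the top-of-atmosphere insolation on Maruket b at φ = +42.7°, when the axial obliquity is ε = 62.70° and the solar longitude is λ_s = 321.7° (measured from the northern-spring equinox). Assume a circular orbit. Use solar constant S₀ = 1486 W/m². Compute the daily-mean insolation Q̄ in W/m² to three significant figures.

Q̄ ≈ 68.3 W/m²

Solar declination: sin δ = sin ε · sin λ_s = sin 62.70° × sin 321.7° = -0.55075, so δ = -33.418°.
cos H₀ = −tan(+42.7°) tan(-33.418°) = 0.6089, H₀ = 0.9162 rad.
Bracket: H₀ sin φ sin δ + cos φ cos δ sin H₀ = 0.9162×0.67816×-0.55075 + 0.73491×0.83467×0.79326 = -0.342198 + 0.486591 = 0.144393.
Q̄ = (S₀/π) × [bracket] = (1486/π) × 0.144393 = 68.30 W/m².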